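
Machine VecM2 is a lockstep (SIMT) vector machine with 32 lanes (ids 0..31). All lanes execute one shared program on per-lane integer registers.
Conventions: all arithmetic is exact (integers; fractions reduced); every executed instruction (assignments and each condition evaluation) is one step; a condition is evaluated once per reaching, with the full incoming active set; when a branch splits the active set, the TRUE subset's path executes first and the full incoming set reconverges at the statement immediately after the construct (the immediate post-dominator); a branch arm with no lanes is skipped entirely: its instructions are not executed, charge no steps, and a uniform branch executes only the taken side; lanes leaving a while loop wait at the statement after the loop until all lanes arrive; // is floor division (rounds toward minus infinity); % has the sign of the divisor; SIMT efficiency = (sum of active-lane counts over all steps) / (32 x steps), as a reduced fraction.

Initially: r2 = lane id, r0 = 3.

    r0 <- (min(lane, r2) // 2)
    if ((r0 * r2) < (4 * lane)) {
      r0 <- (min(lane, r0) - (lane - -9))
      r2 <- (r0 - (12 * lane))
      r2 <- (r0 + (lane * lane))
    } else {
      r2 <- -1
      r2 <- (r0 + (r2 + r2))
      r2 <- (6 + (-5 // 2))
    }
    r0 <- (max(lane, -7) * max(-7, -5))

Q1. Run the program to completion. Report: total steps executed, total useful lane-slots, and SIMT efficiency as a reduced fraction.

Answer: 9 steps, 192 useful, 2/3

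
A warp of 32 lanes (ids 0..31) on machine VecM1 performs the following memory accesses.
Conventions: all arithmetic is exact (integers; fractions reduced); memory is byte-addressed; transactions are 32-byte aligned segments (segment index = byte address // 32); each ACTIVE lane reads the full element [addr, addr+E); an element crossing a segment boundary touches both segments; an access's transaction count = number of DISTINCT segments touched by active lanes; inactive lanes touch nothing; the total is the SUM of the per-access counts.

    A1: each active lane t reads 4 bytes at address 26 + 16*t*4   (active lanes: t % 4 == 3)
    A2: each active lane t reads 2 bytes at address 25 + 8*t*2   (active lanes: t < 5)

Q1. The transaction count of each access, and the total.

A1: 8 transactions
A2: 3 transactions

Answer: 8,3; total 11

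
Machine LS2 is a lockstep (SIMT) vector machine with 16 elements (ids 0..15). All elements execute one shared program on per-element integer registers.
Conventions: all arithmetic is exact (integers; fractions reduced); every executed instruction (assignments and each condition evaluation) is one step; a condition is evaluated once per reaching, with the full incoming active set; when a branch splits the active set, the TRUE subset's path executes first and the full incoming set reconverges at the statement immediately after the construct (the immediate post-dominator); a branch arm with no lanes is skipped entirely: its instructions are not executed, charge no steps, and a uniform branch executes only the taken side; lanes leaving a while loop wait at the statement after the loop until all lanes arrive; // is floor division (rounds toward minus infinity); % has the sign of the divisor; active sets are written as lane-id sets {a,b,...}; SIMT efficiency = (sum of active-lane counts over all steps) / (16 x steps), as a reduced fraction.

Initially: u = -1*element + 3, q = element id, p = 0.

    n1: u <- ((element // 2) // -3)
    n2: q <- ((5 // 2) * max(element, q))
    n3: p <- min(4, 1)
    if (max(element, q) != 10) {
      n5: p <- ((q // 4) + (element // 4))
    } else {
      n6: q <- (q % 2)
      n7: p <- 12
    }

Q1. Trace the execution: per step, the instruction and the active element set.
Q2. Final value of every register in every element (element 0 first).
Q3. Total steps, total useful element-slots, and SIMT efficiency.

step 0: u <- ((element // 2) // -3)  {0,1,2,3,4,5,6,7,8,9,10,11,12,13,14,15}
step 1: q <- ((5 // 2) * max(element, q)) {0,1,2,3,4,5,6,7,8,9,10,11,12,13,14,15}
step 2: p <- min(4, 1)               {0,1,2,3,4,5,6,7,8,9,10,11,12,13,14,15}
step 3: eval (max(element, q) != 10) {0,1,2,3,4,5,6,7,8,9,10,11,12,13,14,15}
step 4: p <- ((q // 4) + (element // 4)) {0,1,2,3,4,6,7,8,9,10,11,12,13,14,15}
step 5: q <- (q % 2)                 {5}
step 6: p <- 12                      {5}

Answer: 7 steps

u: 0,0,-1,-1,-1,-1,-1,-1,-2,-2,-2,-2,-2,-2,-3,-3
q: 0,2,4,6,8,0,12,14,16,18,20,22,24,26,28,30
p: 0,0,1,1,3,12,4,4,6,6,7,7,9,9,10,10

steps = 7; useful = 81; efficiency = 81/112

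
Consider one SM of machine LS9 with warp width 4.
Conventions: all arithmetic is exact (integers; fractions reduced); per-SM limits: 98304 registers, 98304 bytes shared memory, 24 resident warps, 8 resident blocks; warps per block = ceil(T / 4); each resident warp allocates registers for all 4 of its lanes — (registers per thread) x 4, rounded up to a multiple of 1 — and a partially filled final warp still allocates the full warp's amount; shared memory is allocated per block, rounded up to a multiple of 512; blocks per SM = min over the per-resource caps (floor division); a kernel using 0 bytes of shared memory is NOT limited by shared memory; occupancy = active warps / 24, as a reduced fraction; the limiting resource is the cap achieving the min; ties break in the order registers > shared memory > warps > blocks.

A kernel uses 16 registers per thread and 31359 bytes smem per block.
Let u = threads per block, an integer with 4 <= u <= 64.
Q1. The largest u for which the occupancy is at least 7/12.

Answer: u = 64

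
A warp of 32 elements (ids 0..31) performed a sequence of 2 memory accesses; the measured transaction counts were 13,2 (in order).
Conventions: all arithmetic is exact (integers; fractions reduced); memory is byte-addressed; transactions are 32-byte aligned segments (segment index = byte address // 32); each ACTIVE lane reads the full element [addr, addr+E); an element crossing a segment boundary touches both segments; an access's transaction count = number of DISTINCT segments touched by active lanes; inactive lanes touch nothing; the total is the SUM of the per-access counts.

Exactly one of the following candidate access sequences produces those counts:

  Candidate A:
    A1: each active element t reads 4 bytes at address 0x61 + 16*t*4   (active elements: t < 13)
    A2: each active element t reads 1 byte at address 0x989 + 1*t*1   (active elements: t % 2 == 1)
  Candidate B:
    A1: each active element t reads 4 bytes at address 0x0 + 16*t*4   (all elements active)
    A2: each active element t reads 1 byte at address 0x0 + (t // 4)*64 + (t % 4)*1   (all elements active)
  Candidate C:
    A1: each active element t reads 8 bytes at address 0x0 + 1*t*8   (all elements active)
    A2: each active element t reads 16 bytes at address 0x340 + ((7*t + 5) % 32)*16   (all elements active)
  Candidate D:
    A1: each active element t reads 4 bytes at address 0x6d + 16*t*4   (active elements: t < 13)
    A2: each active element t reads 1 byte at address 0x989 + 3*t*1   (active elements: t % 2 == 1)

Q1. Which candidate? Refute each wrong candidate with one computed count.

B: A1 gives 32 transactions, not 13
C: A1 gives 8 transactions, not 13
D: A2 gives 4 transactions, not 2
A: all counts match (13,2)

Answer: A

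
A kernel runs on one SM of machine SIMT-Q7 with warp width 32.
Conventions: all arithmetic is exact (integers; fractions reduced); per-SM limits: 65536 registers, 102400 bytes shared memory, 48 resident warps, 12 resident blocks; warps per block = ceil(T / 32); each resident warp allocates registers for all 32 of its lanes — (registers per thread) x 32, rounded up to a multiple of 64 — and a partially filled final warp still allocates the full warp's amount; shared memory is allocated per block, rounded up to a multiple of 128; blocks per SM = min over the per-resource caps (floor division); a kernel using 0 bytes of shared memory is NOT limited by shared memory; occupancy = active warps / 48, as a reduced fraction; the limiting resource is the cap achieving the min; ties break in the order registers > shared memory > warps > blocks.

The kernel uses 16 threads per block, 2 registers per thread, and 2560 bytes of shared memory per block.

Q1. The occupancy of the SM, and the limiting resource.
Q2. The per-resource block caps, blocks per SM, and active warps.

Answer: occupancy 1/4, limited by blocks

registers: 1024 blocks
shared memory: 40 blocks
warps: 48 blocks
blocks: 12 blocks

Answer: 12 blocks, 12 active warps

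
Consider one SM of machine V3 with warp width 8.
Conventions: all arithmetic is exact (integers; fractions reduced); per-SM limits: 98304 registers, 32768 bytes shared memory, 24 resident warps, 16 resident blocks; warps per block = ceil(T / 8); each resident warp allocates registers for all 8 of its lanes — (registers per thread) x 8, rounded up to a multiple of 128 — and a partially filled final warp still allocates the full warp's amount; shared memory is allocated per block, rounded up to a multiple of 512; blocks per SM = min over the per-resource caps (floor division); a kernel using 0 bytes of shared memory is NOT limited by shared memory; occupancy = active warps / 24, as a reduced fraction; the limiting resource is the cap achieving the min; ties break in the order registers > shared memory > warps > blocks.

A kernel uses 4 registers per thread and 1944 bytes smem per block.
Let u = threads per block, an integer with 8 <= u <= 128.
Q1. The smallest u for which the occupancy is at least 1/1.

Answer: u = 9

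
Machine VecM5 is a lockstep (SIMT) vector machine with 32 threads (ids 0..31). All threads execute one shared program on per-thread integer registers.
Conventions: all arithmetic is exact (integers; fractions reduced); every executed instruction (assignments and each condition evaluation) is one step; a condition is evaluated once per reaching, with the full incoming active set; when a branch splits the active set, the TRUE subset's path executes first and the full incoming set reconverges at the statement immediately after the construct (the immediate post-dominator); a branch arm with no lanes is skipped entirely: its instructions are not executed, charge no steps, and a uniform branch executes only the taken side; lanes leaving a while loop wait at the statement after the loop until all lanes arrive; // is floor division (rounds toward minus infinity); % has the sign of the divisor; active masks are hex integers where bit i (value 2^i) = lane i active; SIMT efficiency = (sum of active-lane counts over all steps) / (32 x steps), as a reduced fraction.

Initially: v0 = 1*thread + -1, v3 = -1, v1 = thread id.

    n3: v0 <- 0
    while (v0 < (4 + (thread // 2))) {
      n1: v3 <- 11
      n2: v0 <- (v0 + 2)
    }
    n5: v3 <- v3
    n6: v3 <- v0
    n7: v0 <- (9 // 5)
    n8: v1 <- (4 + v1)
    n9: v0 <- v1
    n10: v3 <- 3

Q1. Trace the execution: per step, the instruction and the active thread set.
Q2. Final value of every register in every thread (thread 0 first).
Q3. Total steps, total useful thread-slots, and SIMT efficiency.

step 0: v0 <- 0                      0xffffffff
step 1: eval (v0 < (4 + (thread // 2))) 0xffffffff
step 2: v3 <- 11                     0xffffffff
step 3: v0 <- (v0 + 2)               0xffffffff
step 4: eval (v0 < (4 + (thread // 2))) 0xffffffff
step 5: v3 <- 11                     0xffffffff
step 6: v0 <- (v0 + 2)               0xffffffff
step 7: eval (v0 < (4 + (thread // 2))) 0xffffffff
step 8: v3 <- 11                     0xfffffffc
step 9: v0 <- (v0 + 2)               0xfffffffc
step 10: eval (v0 < (4 + (thread // 2))) 0xfffffffc
step 11: v3 <- 11                     0xffffffc0
step 12: v0 <- (v0 + 2)               0xffffffc0
step 13: eval (v0 < (4 + (thread // 2))) 0xffffffc0
step 14: v3 <- 11                     0xfffffc00
step 15: v0 <- (v0 + 2)               0xfffffc00
step 16: eval (v0 < (4 + (thread // 2))) 0xfffffc00
step 17: v3 <- 11                     0xffffc000
step 18: v0 <- (v0 + 2)               0xffffc000
step 19: eval (v0 < (4 + (thread // 2))) 0xffffc000
step 20: v3 <- 11                     0xfffc0000
step 21: v0 <- (v0 + 2)               0xfffc0000
step 22: eval (v0 < (4 + (thread // 2))) 0xfffc0000
step 23: v3 <- 11                     0xffc00000
step 24: v0 <- (v0 + 2)               0xffc00000
step 25: eval (v0 < (4 + (thread // 2))) 0xffc00000
step 26: v3 <- 11                     0xfc000000
step 27: v0 <- (v0 + 2)               0xfc000000
step 28: eval (v0 < (4 + (thread // 2))) 0xfc000000
step 29: v3 <- 11                     0xc0000000
step 30: v0 <- (v0 + 2)               0xc0000000
step 31: eval (v0 < (4 + (thread // 2))) 0xc0000000
step 32: v3 <- v3                     0xffffffff
step 33: v3 <- v0                     0xffffffff
step 34: v0 <- (9 // 5)               0xffffffff
step 35: v1 <- (4 + v1)               0xffffffff
step 36: v0 <- v1                     0xffffffff
step 37: v3 <- 3                      0xffffffff

Answer: 38 steps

v0: 4,5,6,7,8,9,10,11,12,13,14,15,16,17,18,19,20,21,22,23,24,25,26,27,28,29,30,31,32,33,34,35
v3: 3,3,3,3,3,3,3,3,3,3,3,3,3,3,3,3,3,3,3,3,3,3,3,3,3,3,3,3,3,3,3,3
v1: 4,5,6,7,8,9,10,11,12,13,14,15,16,17,18,19,20,21,22,23,24,25,26,27,28,29,30,31,32,33,34,35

steps = 38; useful = 832; efficiency = 832/1216 = 13/19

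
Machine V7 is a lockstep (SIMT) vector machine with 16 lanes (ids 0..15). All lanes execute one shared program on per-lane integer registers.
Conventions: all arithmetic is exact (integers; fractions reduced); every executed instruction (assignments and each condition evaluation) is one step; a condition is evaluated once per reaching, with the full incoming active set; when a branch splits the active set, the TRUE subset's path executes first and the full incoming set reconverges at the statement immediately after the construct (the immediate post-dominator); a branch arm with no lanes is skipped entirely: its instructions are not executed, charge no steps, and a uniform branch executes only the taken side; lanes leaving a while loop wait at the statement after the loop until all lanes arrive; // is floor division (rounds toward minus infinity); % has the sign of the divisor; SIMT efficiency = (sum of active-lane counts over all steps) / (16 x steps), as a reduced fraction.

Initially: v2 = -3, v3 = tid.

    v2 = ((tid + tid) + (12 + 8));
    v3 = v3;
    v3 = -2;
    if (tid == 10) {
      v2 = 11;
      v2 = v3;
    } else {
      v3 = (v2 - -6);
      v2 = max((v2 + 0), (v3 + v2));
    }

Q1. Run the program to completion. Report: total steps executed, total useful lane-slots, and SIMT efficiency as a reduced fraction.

Answer: 8 steps, 96 useful, 3/4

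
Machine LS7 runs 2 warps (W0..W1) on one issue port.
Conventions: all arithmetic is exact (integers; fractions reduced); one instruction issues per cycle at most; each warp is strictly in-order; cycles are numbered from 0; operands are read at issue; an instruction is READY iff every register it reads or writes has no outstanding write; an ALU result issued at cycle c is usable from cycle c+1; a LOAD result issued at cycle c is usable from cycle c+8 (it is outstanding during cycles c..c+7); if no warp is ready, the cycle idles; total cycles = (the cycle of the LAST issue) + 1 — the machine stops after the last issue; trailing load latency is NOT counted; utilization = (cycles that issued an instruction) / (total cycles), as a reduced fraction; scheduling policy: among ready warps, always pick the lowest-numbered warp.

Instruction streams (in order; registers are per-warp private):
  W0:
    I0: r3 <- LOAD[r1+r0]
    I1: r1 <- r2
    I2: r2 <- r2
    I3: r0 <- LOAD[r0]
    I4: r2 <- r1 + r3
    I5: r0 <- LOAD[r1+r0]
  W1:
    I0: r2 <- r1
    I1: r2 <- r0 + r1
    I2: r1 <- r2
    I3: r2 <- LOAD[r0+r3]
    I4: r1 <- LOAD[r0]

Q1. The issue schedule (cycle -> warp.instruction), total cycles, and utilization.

cycle 0: W0.I0
cycle 1: W0.I1
cycle 2: W0.I2
cycle 3: W0.I3
cycle 4: W1.I0
cycle 5: W1.I1
cycle 6: W1.I2
cycle 7: W1.I3
cycle 8: W0.I4
cycle 9: W1.I4
cycle 10: idle
cycle 11: W0.I5

Answer: 12 cycles, utilization 11/12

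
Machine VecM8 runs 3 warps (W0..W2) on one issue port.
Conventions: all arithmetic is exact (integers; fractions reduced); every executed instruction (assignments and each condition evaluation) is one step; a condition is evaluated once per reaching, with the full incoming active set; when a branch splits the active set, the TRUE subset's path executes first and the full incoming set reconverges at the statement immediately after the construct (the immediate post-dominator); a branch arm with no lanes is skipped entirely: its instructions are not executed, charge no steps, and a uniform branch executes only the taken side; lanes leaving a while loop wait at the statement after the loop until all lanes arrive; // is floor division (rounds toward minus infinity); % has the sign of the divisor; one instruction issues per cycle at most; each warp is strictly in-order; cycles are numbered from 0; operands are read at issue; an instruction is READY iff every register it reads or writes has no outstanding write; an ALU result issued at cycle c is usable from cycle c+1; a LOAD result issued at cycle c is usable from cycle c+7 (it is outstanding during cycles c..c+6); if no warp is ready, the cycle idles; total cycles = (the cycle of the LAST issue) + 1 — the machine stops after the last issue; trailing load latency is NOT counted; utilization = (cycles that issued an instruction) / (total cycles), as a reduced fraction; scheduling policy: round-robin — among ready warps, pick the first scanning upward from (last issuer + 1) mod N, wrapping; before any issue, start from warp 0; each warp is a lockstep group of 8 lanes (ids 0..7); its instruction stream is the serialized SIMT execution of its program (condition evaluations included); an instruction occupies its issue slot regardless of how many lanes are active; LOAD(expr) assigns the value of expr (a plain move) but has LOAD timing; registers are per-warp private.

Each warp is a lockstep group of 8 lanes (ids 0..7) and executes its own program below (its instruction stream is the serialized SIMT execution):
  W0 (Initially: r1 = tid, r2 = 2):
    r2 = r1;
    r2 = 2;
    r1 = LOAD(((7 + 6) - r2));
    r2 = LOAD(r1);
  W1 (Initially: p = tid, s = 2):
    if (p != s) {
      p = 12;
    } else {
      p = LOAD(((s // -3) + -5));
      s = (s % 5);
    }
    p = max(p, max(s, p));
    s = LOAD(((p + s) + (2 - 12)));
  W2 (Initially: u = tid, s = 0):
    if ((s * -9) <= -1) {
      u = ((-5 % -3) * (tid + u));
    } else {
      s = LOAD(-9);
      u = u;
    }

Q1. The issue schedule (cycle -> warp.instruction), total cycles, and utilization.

cycle 0: W0.I0
cycle 1: W1.I0
cycle 2: W2.I0
cycle 3: W0.I1
cycle 4: W1.I1
cycle 5: W2.I1
cycle 6: W0.I2
cycle 7: W1.I2
cycle 8: W2.I2
cycle 9: W1.I3
cycle 10: idle
cycle 11: idle
cycle 12: idle
cycle 13: W0.I3
cycle 14: W1.I4
cycle 15: W1.I5

Answer: 16 cycles, utilization 13/16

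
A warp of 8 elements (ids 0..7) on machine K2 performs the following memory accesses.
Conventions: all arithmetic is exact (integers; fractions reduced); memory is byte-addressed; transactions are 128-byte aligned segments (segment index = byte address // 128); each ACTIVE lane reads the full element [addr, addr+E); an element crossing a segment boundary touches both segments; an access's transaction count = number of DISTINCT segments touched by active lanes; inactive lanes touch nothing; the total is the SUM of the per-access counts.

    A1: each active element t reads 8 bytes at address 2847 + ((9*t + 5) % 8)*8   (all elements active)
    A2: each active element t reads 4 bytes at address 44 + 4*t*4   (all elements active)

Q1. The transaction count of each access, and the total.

A1: 1 transaction
A2: 2 transactions

Answer: 1,2; total 3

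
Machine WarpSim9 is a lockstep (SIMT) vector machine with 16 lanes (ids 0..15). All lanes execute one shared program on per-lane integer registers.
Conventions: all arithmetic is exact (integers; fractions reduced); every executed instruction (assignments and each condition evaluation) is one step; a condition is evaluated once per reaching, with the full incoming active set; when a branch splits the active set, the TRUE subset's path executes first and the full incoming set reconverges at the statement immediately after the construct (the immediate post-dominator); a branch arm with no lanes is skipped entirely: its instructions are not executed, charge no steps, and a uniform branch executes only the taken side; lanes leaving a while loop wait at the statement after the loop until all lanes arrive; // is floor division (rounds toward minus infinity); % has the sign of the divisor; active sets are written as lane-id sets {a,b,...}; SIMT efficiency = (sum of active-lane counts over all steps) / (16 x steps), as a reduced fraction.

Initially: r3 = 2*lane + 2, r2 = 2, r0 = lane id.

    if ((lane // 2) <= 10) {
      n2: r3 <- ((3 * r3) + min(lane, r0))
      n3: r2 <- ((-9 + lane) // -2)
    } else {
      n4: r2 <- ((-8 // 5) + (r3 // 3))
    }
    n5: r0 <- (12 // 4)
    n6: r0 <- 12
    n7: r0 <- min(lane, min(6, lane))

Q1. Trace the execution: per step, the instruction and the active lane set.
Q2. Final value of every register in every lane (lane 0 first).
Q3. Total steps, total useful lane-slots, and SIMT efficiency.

step 0: eval ((lane // 2) <= 10)     {0,1,2,3,4,5,6,7,8,9,10,11,12,13,14,15}
step 1: r3 <- ((3 * r3) + min(lane, r0)) {0,1,2,3,4,5,6,7,8,9,10,11,12,13,14,15}
step 2: r2 <- ((-9 + lane) // -2)    {0,1,2,3,4,5,6,7,8,9,10,11,12,13,14,15}
step 3: r0 <- (12 // 4)              {0,1,2,3,4,5,6,7,8,9,10,11,12,13,14,15}
step 4: r0 <- 12                     {0,1,2,3,4,5,6,7,8,9,10,11,12,13,14,15}
step 5: r0 <- min(lane, min(6, lane)) {0,1,2,3,4,5,6,7,8,9,10,11,12,13,14,15}

Answer: 6 steps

r3: 6,13,20,27,34,41,48,55,62,69,76,83,90,97,104,111
r2: 4,4,3,3,2,2,1,1,0,0,-1,-1,-2,-2,-3,-3
r0: 0,1,2,3,4,5,6,6,6,6,6,6,6,6,6,6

steps = 6; useful = 96; efficiency = 96/96 = 1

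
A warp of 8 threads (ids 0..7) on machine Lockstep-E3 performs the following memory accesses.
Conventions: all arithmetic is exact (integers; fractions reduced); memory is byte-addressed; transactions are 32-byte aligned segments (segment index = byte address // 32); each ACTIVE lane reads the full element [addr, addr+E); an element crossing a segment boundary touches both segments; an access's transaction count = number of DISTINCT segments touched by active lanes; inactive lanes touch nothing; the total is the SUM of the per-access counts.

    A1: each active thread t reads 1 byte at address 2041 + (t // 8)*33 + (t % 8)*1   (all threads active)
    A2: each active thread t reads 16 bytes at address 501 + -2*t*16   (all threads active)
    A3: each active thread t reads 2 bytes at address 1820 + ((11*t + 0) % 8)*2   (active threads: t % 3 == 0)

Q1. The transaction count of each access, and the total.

A1: 2 transactions
A2: 9 transactions
A3: 2 transactions

Answer: 2,9,2; total 13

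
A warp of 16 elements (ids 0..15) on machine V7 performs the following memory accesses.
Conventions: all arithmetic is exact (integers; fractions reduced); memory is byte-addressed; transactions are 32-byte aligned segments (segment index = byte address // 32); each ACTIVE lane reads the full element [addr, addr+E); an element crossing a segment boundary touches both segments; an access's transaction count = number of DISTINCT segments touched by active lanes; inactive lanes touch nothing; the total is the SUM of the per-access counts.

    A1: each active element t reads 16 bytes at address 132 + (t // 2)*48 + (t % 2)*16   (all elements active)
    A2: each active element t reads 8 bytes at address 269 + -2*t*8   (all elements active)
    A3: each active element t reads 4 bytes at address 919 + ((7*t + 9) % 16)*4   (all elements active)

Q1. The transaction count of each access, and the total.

A1: 12 transactions
A2: 9 transactions
A3: 3 transactions

Answer: 12,9,3; total 24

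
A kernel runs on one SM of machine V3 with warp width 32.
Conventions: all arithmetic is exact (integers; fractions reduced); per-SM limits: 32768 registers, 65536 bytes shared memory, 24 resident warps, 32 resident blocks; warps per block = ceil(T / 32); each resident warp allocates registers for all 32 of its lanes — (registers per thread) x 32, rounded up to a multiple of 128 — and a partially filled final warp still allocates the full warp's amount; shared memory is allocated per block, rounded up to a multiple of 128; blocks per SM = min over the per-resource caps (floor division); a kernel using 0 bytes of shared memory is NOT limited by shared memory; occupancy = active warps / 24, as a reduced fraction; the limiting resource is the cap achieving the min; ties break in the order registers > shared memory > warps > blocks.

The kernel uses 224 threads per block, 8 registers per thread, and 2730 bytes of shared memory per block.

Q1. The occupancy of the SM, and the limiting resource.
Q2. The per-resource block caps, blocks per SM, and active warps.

Answer: occupancy 7/8, limited by warps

registers: 18 blocks
shared memory: 23 blocks
warps: 3 blocks
blocks: 32 blocks

Answer: 3 blocks, 21 active warps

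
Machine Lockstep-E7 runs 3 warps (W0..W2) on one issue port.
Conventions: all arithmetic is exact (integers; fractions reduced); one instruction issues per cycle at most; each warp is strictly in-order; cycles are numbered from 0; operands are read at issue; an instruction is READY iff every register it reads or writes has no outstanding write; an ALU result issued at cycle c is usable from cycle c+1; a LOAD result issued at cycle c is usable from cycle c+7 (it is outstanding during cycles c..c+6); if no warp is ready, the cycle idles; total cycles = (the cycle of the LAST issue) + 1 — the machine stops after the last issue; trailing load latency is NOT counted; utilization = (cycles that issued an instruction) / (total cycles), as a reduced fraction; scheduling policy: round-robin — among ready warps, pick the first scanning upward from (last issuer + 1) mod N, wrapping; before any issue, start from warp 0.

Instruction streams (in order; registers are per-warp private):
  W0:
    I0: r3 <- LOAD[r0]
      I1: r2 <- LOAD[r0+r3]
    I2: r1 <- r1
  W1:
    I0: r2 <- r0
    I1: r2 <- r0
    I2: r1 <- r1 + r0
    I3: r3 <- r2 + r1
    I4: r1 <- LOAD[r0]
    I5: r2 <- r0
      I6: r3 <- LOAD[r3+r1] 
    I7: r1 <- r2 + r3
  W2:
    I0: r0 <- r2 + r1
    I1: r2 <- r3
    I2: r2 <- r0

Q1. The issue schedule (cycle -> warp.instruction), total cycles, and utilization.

cycle 0: W0.I0
cycle 1: W1.I0
cycle 2: W2.I0
cycle 3: W1.I1
cycle 4: W2.I1
cycle 5: W1.I2
cycle 6: W2.I2
cycle 7: W0.I1
cycle 8: W1.I3
cycle 9: W0.I2
cycle 10: W1.I4
cycle 11: W1.I5
cycle 12: idle
cycle 13: idle
cycle 14: idle
cycle 15: idle
cycle 16: idle
cycle 17: W1.I6
cycle 18: idle
cycle 19: idle
cycle 20: idle
cycle 21: idle
cycle 22: idle
cycle 23: idle
cycle 24: W1.I7

Answer: 25 cycles, utilization 14/25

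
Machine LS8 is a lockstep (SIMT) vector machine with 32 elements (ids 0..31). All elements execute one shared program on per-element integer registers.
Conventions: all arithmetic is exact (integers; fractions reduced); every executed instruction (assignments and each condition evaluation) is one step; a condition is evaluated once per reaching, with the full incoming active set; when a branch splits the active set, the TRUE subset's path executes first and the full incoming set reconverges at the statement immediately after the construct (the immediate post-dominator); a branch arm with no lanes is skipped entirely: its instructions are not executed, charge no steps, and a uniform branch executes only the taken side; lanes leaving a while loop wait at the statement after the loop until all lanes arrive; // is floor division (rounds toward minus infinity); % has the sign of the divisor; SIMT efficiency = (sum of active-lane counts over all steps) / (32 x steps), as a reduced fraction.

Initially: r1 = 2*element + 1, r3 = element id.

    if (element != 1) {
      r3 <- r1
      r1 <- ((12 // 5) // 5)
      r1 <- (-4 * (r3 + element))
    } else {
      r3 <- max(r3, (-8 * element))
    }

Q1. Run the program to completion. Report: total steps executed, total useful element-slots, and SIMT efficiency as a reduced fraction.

Answer: 5 steps, 126 useful, 63/80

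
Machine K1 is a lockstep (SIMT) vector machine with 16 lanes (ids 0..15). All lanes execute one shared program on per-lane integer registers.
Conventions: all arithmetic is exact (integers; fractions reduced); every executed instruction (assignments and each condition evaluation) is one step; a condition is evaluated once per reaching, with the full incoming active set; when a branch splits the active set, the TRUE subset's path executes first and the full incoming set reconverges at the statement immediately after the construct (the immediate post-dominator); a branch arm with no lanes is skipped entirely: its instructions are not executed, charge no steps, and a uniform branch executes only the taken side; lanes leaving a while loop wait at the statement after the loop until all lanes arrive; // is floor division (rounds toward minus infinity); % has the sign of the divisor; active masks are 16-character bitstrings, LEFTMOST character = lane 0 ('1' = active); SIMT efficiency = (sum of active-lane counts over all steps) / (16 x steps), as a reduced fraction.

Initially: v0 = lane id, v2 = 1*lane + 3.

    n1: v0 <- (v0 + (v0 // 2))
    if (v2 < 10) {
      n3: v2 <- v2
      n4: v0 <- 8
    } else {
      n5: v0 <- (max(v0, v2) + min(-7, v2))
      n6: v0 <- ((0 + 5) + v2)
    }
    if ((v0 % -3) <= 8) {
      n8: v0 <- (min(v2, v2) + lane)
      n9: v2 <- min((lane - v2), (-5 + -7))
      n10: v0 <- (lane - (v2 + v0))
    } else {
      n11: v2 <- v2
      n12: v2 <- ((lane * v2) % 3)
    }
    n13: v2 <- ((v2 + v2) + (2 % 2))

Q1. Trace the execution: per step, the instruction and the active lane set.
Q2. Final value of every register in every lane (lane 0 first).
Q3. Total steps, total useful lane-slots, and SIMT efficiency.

step 0: v0 <- (v0 + (v0 // 2))       1111111111111111
step 1: eval (v2 < 10)               1111111111111111
step 2: v2 <- v2                     1111111000000000
step 3: v0 <- 8                      1111111000000000
step 4: v0 <- (max(v0, v2) + min(-7, v2)) 0000000111111111
step 5: v0 <- ((0 + 5) + v2)         0000000111111111
step 6: eval ((v0 % -3) <= 8)        1111111111111111
step 7: v0 <- (min(v2, v2) + lane)   1111111111111111
step 8: v2 <- min((lane - v2), (-5 + -7)) 1111111111111111
step 9: v0 <- (lane - (v2 + v0))     1111111111111111
step 10: v2 <- ((v2 + v2) + (2 % 2))  1111111111111111

Answer: 11 steps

v0: 9,8,7,6,5,4,3,2,1,0,-1,-2,-3,-4,-5,-6
v2: -24,-24,-24,-24,-24,-24,-24,-24,-24,-24,-24,-24,-24,-24,-24,-24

steps = 11; useful = 144; efficiency = 144/176 = 9/11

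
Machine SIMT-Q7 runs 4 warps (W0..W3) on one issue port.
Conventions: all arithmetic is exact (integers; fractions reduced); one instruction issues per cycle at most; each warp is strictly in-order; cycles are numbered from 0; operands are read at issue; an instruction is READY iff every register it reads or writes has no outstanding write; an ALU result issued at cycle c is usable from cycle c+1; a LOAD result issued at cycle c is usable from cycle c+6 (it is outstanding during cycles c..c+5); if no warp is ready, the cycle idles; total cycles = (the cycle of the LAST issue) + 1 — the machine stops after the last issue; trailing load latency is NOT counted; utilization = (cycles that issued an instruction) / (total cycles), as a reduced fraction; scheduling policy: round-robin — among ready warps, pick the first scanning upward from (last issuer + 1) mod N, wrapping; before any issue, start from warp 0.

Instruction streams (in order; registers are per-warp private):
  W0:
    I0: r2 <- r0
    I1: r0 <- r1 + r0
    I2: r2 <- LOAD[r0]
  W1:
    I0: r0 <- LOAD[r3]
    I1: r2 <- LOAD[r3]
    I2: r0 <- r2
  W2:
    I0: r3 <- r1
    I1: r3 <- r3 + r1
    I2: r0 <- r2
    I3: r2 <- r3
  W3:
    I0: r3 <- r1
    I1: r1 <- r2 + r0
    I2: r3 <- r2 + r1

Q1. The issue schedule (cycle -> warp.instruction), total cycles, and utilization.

cycle 0: W0.I0
cycle 1: W1.I0
cycle 2: W2.I0
cycle 3: W3.I0
cycle 4: W0.I1
cycle 5: W1.I1
cycle 6: W2.I1
cycle 7: W3.I1
cycle 8: W0.I2
cycle 9: W2.I2
cycle 10: W3.I2
cycle 11: W1.I2
cycle 12: W2.I3

Answer: 13 cycles, utilization 1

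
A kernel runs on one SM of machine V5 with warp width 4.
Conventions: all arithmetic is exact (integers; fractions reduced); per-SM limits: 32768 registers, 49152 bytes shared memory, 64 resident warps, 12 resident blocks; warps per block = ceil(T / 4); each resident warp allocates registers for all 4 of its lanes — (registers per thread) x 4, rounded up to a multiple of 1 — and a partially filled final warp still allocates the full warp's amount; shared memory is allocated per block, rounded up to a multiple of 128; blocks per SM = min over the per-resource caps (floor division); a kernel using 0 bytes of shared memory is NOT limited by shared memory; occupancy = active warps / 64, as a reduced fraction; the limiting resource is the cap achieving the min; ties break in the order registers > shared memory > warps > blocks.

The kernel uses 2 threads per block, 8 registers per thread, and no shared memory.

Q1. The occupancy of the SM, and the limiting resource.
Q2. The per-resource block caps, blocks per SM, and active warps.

Answer: occupancy 3/16, limited by blocks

registers: 1024 blocks
shared memory: no limit (kernel uses none)
warps: 64 blocks
blocks: 12 blocks

Answer: 12 blocks, 12 active warps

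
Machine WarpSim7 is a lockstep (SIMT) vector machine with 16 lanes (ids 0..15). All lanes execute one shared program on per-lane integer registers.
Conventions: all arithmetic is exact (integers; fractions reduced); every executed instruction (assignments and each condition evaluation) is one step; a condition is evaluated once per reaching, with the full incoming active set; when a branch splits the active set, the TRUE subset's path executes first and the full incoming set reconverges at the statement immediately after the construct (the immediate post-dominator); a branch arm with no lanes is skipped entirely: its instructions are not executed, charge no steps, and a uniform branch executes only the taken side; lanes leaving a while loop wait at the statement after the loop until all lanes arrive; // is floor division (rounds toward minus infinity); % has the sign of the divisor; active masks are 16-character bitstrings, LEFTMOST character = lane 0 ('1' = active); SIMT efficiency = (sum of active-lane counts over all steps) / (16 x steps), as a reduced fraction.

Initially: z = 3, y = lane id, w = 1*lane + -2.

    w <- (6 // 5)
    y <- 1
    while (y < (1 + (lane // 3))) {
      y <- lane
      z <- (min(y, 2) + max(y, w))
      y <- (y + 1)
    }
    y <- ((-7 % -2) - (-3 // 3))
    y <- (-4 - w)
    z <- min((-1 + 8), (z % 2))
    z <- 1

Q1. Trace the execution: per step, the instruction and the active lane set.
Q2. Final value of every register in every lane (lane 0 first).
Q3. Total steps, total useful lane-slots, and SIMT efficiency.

step 0: w <- (6 // 5)                1111111111111111
step 1: y <- 1                       1111111111111111
step 2: eval (y < (1 + (lane // 3))) 1111111111111111
step 3: y <- lane                    0001111111111111
step 4: z <- (min(y, 2) + max(y, w)) 0001111111111111
step 5: y <- (y + 1)                 0001111111111111
step 6: eval (y < (1 + (lane // 3))) 0001111111111111
step 7: y <- ((-7 % -2) - (-3 // 3)) 1111111111111111
step 8: y <- (-4 - w)                1111111111111111
step 9: z <- min((-1 + 8), (z % 2))  1111111111111111
step 10: z <- 1                       1111111111111111

Answer: 11 steps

z: 1,1,1,1,1,1,1,1,1,1,1,1,1,1,1,1
y: -5,-5,-5,-5,-5,-5,-5,-5,-5,-5,-5,-5,-5,-5,-5,-5
w: 1,1,1,1,1,1,1,1,1,1,1,1,1,1,1,1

steps = 11; useful = 164; efficiency = 164/176 = 41/44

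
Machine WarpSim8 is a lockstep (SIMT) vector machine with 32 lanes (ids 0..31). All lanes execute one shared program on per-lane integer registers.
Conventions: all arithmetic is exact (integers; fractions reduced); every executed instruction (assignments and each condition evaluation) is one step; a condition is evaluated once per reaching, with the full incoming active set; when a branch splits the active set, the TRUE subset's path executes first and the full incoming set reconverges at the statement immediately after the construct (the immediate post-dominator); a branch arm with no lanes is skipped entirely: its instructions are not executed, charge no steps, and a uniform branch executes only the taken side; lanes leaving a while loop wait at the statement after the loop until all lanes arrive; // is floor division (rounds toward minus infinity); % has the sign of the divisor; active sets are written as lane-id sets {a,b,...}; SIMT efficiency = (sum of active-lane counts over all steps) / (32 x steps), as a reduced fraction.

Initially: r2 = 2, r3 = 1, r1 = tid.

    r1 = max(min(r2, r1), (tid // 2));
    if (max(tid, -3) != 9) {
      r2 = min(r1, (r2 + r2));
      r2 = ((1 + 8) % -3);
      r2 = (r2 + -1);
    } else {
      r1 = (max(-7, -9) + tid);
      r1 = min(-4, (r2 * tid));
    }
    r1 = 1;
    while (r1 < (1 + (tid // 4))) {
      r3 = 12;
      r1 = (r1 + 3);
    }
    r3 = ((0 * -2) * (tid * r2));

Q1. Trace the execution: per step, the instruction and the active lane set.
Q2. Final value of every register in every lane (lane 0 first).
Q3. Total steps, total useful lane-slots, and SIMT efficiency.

step 0: r1 <- max(min(r2, r1), (tid // 2)) {0,1,2,3,4,5,6,7,8,9,10,11,12,13,14,15,16,17,18,19,20,21,22,23,24,25,26,27,28,29,30,31}
step 1: eval (max(tid, -3) != 9)     {0,1,2,3,4,5,6,7,8,9,10,11,12,13,14,15,16,17,18,19,20,21,22,23,24,25,26,27,28,29,30,31}
step 2: r2 <- min(r1, (r2 + r2))     {0,1,2,3,4,5,6,7,8,10,11,12,13,14,15,16,17,18,19,20,21,22,23,24,25,26,27,28,29,30,31}
step 3: r2 <- ((1 + 8) % -3)         {0,1,2,3,4,5,6,7,8,10,11,12,13,14,15,16,17,18,19,20,21,22,23,24,25,26,27,28,29,30,31}
step 4: r2 <- (r2 + -1)              {0,1,2,3,4,5,6,7,8,10,11,12,13,14,15,16,17,18,19,20,21,22,23,24,25,26,27,28,29,30,31}
step 5: r1 <- (max(-7, -9) + tid)    {9}
step 6: r1 <- min(-4, (r2 * tid))    {9}
step 7: r1 <- 1                      {0,1,2,3,4,5,6,7,8,9,10,11,12,13,14,15,16,17,18,19,20,21,22,23,24,25,26,27,28,29,30,31}
step 8: eval (r1 < (1 + (tid // 4))) {0,1,2,3,4,5,6,7,8,9,10,11,12,13,14,15,16,17,18,19,20,21,22,23,24,25,26,27,28,29,30,31}
step 9: r3 <- 12                     {4,5,6,7,8,9,10,11,12,13,14,15,16,17,18,19,20,21,22,23,24,25,26,27,28,29,30,31}
step 10: r1 <- (r1 + 3)               {4,5,6,7,8,9,10,11,12,13,14,15,16,17,18,19,20,21,22,23,24,25,26,27,28,29,30,31}
step 11: eval (r1 < (1 + (tid // 4))) {4,5,6,7,8,9,10,11,12,13,14,15,16,17,18,19,20,21,22,23,24,25,26,27,28,29,30,31}
step 12: r3 <- 12                     {16,17,18,19,20,21,22,23,24,25,26,27,28,29,30,31}
step 13: r1 <- (r1 + 3)               {16,17,18,19,20,21,22,23,24,25,26,27,28,29,30,31}
step 14: eval (r1 < (1 + (tid // 4))) {16,17,18,19,20,21,22,23,24,25,26,27,28,29,30,31}
step 15: r3 <- 12                     {28,29,30,31}
step 16: r1 <- (r1 + 3)               {28,29,30,31}
step 17: eval (r1 < (1 + (tid // 4))) {28,29,30,31}
step 18: r3 <- ((0 * -2) * (tid * r2)) {0,1,2,3,4,5,6,7,8,9,10,11,12,13,14,15,16,17,18,19,20,21,22,23,24,25,26,27,28,29,30,31}

Answer: 19 steps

r2: -1,-1,-1,-1,-1,-1,-1,-1,-1,2,-1,-1,-1,-1,-1,-1,-1,-1,-1,-1,-1,-1,-1,-1,-1,-1,-1,-1,-1,-1,-1,-1
r3: 0,0,0,0,0,0,0,0,0,0,0,0,0,0,0,0,0,0,0,0,0,0,0,0,0,0,0,0,0,0,0,0
r1: 1,1,1,1,4,4,4,4,4,4,4,4,4,4,4,4,7,7,7,7,7,7,7,7,7,7,7,7,10,10,10,10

steps = 19; useful = 399; efficiency = 399/608 = 21/32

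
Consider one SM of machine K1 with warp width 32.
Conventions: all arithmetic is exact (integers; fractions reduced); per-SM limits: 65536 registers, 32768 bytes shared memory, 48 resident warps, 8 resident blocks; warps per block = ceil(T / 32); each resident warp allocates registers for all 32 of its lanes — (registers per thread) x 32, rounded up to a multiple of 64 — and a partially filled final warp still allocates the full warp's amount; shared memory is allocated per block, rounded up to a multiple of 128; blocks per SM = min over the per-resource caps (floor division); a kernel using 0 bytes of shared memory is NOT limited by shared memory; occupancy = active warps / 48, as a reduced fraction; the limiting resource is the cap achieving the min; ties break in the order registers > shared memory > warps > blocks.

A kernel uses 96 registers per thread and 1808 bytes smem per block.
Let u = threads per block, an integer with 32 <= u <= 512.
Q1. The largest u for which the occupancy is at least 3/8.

Answer: u = 320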